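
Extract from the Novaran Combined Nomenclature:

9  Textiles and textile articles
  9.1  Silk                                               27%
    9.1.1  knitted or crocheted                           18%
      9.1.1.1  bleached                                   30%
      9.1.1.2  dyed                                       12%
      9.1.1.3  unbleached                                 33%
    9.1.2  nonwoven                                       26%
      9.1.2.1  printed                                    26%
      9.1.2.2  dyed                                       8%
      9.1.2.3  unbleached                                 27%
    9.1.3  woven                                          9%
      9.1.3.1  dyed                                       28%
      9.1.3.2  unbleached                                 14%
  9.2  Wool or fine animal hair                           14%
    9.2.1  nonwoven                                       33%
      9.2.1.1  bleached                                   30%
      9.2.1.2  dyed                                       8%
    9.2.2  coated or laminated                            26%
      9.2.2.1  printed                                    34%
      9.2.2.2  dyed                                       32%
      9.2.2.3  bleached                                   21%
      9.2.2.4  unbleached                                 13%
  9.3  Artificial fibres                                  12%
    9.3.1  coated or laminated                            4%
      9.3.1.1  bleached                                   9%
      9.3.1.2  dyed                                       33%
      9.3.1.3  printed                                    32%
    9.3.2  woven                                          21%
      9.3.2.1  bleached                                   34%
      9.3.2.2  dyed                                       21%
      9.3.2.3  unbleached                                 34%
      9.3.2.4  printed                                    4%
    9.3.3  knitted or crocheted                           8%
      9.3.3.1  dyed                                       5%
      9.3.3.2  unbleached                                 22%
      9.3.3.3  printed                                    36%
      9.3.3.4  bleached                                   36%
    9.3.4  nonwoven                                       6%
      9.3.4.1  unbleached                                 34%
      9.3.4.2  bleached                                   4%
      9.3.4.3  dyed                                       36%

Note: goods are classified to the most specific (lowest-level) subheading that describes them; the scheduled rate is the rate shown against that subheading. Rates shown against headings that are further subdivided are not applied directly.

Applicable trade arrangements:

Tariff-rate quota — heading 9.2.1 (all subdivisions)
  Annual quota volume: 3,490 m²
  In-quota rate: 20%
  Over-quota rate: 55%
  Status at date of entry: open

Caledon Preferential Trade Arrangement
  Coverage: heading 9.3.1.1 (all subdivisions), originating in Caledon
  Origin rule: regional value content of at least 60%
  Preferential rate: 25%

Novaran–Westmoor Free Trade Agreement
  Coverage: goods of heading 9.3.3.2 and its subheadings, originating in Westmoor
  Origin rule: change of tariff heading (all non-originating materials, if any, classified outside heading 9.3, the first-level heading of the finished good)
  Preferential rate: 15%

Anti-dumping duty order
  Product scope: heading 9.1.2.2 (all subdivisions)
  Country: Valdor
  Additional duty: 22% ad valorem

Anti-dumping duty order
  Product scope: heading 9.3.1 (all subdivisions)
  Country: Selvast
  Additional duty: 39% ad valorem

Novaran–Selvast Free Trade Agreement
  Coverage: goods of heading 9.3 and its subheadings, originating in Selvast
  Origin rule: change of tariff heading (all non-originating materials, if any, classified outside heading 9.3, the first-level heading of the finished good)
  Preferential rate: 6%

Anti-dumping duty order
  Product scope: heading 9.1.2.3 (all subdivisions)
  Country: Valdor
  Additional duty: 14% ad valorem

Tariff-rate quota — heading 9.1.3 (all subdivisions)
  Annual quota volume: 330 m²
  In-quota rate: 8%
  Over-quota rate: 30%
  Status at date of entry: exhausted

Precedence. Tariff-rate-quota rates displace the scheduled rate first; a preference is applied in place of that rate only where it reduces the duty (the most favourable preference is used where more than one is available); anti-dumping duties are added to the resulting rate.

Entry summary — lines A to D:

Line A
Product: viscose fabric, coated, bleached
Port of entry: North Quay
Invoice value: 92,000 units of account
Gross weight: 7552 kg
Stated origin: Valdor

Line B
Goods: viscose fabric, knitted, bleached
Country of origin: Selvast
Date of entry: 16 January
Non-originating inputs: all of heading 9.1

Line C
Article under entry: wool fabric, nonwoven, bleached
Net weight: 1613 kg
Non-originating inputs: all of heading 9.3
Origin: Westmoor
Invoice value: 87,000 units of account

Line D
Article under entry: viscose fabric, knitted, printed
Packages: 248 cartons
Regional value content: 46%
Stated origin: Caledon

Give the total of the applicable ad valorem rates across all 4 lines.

71%

Line A: viscose → 9.3; coated → 9.3.1; bleached → 9.3.1.1. Scheduled 9%. No special measure applies. → 9%.
Line B: viscose → 9.3; knitted → 9.3.3; bleached → 9.3.3.4. Scheduled 36%. Selvast agreement on 9.3: CTH met → 6% available; preferential 6%. → 6%.
Line C: wool → 9.2; nonwoven → 9.2.1; bleached → 9.2.1.1. Scheduled 30%. quota on 9.2.1 open → in-quota 20%; Westmoor agreement on 9.3.3.2: 9.2.1.1 not covered. → 20%.
Line D: viscose → 9.3; knitted → 9.3.3; printed → 9.3.3.3. Scheduled 36%. Caledon agreement on 9.3.1.1: 9.3.3.3 not covered. → 36%.
Sum: 9% + 6% + 20% + 36% = 71%.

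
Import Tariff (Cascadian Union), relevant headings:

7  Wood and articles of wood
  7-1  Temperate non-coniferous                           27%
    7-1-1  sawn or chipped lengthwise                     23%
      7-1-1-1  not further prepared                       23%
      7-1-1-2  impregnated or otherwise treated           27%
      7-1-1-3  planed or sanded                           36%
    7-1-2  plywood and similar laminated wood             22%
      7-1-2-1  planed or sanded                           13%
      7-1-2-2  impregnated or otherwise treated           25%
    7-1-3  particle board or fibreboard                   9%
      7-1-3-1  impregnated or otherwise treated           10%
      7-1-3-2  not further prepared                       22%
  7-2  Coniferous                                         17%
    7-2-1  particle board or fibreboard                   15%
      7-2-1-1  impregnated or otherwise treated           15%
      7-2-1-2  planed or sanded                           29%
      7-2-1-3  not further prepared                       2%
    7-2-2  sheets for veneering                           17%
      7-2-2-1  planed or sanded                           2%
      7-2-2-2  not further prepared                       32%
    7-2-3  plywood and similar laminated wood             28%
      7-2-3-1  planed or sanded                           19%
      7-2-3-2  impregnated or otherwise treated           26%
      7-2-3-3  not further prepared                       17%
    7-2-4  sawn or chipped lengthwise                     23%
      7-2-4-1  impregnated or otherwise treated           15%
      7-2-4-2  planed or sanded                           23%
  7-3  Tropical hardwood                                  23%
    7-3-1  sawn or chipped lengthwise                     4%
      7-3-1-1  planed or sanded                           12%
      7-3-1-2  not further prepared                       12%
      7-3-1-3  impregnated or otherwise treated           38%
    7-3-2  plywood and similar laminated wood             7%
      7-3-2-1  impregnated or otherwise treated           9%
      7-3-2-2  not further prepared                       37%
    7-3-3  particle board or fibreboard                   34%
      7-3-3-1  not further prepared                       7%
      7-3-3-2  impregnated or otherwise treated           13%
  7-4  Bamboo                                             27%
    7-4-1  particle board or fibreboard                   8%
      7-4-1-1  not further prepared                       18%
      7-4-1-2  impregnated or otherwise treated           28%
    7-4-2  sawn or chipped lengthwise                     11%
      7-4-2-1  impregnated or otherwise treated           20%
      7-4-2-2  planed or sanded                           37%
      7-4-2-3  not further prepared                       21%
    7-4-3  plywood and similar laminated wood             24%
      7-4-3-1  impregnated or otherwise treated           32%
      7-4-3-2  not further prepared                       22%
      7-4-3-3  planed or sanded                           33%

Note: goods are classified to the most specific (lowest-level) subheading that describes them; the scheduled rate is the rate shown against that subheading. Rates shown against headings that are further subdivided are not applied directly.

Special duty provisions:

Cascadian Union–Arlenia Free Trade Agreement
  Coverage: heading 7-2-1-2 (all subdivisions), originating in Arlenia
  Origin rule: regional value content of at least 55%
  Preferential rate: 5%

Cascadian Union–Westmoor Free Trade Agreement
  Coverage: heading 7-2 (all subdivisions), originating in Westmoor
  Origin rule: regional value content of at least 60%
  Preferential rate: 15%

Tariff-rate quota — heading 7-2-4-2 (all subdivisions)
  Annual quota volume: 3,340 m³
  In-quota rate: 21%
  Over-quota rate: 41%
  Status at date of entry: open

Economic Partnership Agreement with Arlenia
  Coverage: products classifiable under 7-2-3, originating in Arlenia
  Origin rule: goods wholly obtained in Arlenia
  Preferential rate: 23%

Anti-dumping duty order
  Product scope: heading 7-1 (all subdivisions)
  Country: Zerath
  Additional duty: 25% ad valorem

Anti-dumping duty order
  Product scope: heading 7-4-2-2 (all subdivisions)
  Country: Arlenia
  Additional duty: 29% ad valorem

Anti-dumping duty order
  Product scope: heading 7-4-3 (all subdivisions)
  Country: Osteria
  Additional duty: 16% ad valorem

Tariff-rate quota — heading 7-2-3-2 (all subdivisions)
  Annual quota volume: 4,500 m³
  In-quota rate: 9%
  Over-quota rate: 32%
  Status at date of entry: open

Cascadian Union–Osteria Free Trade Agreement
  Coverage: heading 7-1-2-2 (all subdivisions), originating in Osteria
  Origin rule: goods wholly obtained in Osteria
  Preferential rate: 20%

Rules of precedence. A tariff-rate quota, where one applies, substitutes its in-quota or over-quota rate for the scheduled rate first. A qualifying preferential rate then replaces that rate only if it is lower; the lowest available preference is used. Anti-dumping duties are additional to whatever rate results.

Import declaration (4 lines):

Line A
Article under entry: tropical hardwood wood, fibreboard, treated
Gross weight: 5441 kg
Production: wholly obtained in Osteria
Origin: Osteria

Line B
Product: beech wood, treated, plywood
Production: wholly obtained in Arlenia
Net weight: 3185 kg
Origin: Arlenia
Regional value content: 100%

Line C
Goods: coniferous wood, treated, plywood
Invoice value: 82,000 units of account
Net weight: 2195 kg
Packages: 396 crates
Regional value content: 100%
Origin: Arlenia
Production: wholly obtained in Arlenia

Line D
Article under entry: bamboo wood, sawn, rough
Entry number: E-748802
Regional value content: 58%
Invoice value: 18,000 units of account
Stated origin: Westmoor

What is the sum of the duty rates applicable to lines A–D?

Line A: tropical hardwood → 7-3; fibreboard → 7-3-3; treated → 7-3-3-2. Scheduled 13%. Osteria agreement on 7-1-2-2: 7-3-3-2 not covered. → 13%.
Line B: beech → 7-1; plywood → 7-1-2; treated → 7-1-2-2. Scheduled 25%. Arlenia agreement on 7-2-1-2: 7-1-2-2 not covered; Arlenia agreement on 7-2-3: 7-1-2-2 not covered. → 25%.
Line C: coniferous → 7-2; plywood → 7-2-3; treated → 7-2-3-2. Scheduled 26%. quota on 7-2-3-2 open → in-quota 9%; Arlenia agreement on 7-2-1-2: 7-2-3-2 not covered; Arlenia agreement on 7-2-3: wholly obtained → 23% available; preference 23% not lower than 9% → no reduction. → 9%.
Line D: bamboo → 7-4; sawn → 7-4-2; rough → 7-4-2-3. Scheduled 21%. Westmoor agreement on 7-2: 7-4-2-3 not covered. → 21%.
Sum: 13% + 25% + 9% + 21% = 68%.

68%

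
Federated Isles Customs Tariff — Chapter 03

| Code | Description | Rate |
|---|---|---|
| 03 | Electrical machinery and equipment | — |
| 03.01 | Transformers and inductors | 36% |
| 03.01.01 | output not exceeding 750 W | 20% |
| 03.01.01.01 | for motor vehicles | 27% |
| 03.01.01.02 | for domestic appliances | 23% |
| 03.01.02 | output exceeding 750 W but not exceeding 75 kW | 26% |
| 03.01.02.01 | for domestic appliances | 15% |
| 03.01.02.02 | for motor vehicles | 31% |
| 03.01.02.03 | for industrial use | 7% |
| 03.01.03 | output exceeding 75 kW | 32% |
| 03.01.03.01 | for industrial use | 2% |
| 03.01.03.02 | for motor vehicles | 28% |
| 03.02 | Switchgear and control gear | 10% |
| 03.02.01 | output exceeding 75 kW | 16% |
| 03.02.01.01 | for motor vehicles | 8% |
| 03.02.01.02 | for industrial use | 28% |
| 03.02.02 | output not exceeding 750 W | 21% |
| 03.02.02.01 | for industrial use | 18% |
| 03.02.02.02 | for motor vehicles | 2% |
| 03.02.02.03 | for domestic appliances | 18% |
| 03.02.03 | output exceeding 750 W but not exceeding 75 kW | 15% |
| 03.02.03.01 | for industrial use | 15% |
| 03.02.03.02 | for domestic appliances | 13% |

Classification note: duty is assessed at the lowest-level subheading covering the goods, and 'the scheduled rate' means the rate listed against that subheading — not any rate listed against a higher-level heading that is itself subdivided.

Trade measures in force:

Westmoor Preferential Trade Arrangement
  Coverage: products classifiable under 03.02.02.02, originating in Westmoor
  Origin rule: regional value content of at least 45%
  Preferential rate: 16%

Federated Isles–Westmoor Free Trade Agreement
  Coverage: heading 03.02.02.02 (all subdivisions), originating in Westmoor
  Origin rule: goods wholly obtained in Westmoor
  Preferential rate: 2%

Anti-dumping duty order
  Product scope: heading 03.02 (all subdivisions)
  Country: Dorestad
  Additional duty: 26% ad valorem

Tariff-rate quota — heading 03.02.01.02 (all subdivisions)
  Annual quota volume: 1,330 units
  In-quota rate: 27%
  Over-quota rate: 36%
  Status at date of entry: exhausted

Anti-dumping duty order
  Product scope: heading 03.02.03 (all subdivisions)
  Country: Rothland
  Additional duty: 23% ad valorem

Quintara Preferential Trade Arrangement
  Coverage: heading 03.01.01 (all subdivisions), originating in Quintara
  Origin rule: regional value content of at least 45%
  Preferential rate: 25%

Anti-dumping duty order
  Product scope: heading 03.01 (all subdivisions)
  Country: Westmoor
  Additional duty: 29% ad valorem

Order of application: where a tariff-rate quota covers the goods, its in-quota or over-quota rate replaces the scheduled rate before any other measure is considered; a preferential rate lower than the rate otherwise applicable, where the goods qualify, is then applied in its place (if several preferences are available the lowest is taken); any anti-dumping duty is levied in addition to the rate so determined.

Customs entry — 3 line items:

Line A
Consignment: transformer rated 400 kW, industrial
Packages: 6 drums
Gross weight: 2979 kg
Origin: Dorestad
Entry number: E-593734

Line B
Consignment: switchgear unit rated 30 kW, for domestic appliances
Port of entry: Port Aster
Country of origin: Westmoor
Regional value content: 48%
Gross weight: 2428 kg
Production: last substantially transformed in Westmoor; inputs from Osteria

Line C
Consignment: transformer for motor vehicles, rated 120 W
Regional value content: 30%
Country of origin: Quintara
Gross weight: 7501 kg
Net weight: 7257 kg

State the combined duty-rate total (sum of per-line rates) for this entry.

Line A: transformer → 03.01; rated 400 kW → 03.01.03; industrial → 03.01.03.01. Scheduled 2%. No special measure applies. → 2%.
Line B: switchgear unit → 03.02; rated 30 kW → 03.02.03; for domestic appliances → 03.02.03.02. Scheduled 13%. Westmoor agreement on 03.02.02.02: 03.02.03.02 not covered; Westmoor agreement on 03.02.02.02: 03.02.03.02 not covered. → 13%.
Line C: transformer → 03.01; rated 120 W → 03.01.01; for motor vehicles → 03.01.01.01. Scheduled 27%. Quintara agreement on 03.01.01: RVC < 45%. → 27%.
Sum: 2% + 13% + 27% = 42%.

42%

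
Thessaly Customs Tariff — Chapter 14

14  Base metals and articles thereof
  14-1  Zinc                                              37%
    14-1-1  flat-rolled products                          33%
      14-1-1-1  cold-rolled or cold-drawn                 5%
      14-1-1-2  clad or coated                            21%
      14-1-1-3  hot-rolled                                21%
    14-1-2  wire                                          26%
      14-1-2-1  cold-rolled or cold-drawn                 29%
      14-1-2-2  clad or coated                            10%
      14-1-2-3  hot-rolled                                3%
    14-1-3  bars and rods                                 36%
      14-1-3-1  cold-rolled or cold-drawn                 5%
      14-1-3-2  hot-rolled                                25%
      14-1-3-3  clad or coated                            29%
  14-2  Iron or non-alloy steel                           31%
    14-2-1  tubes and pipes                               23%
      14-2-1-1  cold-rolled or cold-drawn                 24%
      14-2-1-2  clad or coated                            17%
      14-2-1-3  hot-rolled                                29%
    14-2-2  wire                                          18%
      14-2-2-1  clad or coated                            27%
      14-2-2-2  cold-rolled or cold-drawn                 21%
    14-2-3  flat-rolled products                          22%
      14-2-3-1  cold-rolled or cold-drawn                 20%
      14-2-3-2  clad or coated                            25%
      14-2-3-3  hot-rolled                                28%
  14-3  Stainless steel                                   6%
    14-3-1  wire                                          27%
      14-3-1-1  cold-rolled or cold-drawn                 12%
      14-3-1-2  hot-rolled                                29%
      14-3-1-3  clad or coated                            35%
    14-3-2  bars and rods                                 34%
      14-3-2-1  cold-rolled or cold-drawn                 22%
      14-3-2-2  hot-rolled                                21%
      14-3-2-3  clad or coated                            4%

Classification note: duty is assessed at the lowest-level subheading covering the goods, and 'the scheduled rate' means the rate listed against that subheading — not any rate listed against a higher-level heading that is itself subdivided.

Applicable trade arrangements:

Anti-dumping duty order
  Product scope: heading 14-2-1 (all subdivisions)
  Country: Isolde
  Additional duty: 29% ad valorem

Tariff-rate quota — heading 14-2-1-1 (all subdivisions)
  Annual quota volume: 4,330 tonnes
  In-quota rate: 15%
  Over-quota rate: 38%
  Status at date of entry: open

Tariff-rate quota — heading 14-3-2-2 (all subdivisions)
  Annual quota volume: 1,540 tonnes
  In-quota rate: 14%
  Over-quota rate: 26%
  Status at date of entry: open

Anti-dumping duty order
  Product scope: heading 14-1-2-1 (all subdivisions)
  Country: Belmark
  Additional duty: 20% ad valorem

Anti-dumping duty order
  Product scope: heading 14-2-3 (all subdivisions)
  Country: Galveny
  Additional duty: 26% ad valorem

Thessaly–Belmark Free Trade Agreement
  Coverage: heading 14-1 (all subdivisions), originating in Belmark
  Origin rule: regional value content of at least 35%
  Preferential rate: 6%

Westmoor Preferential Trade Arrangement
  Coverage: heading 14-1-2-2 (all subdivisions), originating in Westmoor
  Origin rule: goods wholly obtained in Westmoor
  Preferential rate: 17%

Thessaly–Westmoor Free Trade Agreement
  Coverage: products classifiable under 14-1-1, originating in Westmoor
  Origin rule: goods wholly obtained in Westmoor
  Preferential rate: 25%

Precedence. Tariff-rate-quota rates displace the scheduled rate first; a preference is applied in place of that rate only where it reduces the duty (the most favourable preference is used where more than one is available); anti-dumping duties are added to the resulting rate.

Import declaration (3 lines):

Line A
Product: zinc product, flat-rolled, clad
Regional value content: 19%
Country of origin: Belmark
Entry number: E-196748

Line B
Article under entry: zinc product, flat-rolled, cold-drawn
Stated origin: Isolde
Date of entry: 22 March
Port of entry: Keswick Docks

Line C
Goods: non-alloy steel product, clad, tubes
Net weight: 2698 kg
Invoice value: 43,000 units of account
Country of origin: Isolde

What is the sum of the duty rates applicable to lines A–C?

72%

Line A: zinc → 14-1; flat-rolled → 14-1-1; clad → 14-1-1-2. Scheduled 21%. Belmark agreement on 14-1: RVC < 35%. → 21%.
Line B: zinc → 14-1; flat-rolled → 14-1-1; cold-drawn → 14-1-1-1. Scheduled 5%. No special measure applies. → 5%.
Line C: non-alloy steel → 14-2; tubes → 14-2-1; clad → 14-2-1-2. Scheduled 17%. anti-dumping (Isolde, 14-2-1): +29%; total 17% + 29% = 46%. → 46%.
Sum: 21% + 5% + 46% = 72%.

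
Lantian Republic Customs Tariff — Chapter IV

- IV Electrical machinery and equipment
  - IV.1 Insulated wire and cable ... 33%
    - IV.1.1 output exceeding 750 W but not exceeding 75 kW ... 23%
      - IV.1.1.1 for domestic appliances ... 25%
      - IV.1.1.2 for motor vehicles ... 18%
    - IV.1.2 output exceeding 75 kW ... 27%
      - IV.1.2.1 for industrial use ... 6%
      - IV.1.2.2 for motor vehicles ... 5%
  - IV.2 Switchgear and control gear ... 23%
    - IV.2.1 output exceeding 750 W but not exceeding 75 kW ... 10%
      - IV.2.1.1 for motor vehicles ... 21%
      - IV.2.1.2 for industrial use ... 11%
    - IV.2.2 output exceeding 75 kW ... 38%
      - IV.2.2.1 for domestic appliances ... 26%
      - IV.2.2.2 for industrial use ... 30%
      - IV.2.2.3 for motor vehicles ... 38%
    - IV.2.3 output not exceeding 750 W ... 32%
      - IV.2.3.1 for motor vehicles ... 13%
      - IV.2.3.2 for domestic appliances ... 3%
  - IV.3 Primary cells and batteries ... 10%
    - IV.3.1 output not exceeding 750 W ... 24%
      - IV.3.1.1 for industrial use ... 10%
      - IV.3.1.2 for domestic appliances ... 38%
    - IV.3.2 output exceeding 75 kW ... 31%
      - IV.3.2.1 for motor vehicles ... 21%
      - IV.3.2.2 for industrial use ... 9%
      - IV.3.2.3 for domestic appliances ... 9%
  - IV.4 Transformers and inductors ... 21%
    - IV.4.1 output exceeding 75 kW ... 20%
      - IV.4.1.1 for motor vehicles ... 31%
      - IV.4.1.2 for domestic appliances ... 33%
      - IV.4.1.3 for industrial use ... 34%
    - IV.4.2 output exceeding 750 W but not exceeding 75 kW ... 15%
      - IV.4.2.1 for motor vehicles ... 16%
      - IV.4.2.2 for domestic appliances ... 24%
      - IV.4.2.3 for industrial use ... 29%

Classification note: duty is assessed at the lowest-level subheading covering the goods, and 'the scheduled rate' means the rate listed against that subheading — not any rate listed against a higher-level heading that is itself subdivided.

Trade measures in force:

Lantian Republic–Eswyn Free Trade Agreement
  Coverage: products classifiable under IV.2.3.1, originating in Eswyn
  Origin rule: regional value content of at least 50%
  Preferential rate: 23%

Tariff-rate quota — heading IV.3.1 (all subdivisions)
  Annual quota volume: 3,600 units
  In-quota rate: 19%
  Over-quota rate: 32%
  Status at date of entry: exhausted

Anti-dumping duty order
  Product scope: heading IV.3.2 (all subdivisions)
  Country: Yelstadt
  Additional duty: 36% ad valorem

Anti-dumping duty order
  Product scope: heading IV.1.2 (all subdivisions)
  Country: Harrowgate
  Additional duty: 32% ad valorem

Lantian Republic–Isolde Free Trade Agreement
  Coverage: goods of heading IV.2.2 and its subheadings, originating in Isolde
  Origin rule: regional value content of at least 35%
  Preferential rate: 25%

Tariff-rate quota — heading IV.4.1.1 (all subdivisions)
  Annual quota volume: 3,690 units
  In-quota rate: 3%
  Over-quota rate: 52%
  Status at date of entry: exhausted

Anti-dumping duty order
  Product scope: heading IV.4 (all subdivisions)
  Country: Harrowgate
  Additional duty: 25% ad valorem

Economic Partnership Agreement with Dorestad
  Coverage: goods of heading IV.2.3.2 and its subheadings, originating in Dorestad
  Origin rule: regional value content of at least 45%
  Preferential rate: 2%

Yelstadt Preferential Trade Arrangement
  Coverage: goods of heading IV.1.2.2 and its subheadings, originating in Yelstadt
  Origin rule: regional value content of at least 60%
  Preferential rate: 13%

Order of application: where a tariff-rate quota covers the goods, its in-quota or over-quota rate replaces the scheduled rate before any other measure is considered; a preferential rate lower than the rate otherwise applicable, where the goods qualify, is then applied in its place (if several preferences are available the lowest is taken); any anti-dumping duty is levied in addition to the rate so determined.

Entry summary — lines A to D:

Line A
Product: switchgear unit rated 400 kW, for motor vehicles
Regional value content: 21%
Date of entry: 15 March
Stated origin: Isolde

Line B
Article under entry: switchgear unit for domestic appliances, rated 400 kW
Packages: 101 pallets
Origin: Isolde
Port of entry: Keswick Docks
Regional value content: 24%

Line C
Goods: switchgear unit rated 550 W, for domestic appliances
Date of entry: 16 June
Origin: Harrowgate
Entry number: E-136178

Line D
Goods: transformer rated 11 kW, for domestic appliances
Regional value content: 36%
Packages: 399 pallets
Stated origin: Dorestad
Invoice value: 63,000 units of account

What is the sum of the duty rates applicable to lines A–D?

91%

Line A: switchgear unit → IV.2; rated 400 kW → IV.2.2; for motor vehicles → IV.2.2.3. Scheduled 38%. Isolde agreement on IV.2.2: RVC < 35%. → 38%.
Line B: switchgear unit → IV.2; rated 400 kW → IV.2.2; for domestic appliances → IV.2.2.1. Scheduled 26%. Isolde agreement on IV.2.2: RVC < 35%. → 26%.
Line C: switchgear unit → IV.2; rated 550 W → IV.2.3; for domestic appliances → IV.2.3.2. Scheduled 3%. No special measure applies. → 3%.
Line D: transformer → IV.4; rated 11 kW → IV.4.2; for domestic appliances → IV.4.2.2. Scheduled 24%. Dorestad agreement on IV.2.3.2: IV.4.2.2 not covered. → 24%.
Sum: 38% + 26% + 3% + 24% = 91%.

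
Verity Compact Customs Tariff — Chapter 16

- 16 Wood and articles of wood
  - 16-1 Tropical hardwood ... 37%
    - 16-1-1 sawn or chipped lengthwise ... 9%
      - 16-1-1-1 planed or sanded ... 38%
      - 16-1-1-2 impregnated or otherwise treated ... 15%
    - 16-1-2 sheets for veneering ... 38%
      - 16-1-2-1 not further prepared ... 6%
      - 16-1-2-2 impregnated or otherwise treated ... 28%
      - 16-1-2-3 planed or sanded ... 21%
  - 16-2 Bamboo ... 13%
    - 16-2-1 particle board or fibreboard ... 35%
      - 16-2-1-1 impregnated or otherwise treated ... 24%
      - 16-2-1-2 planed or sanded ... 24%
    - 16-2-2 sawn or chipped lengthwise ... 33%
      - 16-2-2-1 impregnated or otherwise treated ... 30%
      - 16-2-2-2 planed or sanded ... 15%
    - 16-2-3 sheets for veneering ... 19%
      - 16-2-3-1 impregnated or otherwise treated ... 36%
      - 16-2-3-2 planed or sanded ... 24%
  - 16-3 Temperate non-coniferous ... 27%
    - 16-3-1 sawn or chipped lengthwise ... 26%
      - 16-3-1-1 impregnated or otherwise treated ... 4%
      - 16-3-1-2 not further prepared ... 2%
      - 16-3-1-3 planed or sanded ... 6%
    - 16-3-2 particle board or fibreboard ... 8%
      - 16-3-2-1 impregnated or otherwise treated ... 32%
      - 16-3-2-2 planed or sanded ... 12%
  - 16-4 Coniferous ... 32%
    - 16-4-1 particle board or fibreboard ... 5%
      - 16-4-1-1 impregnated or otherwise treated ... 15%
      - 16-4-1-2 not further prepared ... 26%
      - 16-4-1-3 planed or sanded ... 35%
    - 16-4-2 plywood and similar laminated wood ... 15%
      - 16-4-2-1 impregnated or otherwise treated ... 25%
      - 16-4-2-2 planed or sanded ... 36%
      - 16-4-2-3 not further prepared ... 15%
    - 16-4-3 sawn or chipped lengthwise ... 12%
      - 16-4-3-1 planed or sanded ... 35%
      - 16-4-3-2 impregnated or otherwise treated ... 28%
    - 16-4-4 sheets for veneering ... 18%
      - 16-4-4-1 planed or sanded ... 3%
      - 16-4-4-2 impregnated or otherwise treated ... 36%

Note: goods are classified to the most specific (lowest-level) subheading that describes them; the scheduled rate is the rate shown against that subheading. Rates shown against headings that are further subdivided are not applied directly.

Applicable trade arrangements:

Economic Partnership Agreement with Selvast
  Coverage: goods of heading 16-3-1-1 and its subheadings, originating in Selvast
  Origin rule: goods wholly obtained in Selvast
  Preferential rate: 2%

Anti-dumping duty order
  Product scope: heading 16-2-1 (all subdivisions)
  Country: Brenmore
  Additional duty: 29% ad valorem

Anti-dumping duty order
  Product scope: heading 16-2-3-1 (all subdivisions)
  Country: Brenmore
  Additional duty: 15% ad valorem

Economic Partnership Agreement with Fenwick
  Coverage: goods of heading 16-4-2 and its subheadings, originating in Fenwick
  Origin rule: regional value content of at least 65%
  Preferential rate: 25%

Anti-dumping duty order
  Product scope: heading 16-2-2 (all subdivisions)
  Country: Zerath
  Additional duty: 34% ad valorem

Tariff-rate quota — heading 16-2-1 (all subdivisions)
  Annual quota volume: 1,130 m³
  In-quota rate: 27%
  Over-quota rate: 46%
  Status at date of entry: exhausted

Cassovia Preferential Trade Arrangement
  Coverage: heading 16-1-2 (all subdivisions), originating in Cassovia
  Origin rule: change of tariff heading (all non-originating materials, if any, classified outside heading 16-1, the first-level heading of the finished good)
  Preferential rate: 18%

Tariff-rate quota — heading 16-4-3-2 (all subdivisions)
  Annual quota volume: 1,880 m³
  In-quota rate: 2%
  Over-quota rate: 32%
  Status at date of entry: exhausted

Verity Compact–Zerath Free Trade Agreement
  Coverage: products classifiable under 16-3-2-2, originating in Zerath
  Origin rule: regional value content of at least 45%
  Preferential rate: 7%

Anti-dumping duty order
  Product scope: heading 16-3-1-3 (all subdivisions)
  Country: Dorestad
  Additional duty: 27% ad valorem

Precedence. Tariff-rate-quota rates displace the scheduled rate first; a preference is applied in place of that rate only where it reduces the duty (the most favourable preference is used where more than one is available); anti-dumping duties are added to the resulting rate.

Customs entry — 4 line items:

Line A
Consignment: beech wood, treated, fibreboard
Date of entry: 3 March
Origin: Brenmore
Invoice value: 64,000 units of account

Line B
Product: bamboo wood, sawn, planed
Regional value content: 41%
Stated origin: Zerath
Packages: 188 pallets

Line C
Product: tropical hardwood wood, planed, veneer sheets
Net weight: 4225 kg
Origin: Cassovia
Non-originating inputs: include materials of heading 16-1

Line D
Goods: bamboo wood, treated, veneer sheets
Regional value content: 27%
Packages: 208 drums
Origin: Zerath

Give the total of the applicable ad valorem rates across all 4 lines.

138%

Line A: beech → 16-3; fibreboard → 16-3-2; treated → 16-3-2-1. Scheduled 32%. No special measure applies. → 32%.
Line B: bamboo → 16-2; sawn → 16-2-2; planed → 16-2-2-2. Scheduled 15%. Zerath agreement on 16-3-2-2: 16-2-2-2 not covered; anti-dumping (Zerath, 16-2-2): +34%; total 15% + 34% = 49%. → 49%.
Line C: tropical hardwood → 16-1; veneer sheets → 16-1-2; planed → 16-1-2-3. Scheduled 21%. Cassovia agreement on 16-1-2: CTH not met. → 21%.
Line D: bamboo → 16-2; veneer sheets → 16-2-3; treated → 16-2-3-1. Scheduled 36%. Zerath agreement on 16-3-2-2: 16-2-3-1 not covered. → 36%.
Sum: 32% + 49% + 21% + 36% = 138%.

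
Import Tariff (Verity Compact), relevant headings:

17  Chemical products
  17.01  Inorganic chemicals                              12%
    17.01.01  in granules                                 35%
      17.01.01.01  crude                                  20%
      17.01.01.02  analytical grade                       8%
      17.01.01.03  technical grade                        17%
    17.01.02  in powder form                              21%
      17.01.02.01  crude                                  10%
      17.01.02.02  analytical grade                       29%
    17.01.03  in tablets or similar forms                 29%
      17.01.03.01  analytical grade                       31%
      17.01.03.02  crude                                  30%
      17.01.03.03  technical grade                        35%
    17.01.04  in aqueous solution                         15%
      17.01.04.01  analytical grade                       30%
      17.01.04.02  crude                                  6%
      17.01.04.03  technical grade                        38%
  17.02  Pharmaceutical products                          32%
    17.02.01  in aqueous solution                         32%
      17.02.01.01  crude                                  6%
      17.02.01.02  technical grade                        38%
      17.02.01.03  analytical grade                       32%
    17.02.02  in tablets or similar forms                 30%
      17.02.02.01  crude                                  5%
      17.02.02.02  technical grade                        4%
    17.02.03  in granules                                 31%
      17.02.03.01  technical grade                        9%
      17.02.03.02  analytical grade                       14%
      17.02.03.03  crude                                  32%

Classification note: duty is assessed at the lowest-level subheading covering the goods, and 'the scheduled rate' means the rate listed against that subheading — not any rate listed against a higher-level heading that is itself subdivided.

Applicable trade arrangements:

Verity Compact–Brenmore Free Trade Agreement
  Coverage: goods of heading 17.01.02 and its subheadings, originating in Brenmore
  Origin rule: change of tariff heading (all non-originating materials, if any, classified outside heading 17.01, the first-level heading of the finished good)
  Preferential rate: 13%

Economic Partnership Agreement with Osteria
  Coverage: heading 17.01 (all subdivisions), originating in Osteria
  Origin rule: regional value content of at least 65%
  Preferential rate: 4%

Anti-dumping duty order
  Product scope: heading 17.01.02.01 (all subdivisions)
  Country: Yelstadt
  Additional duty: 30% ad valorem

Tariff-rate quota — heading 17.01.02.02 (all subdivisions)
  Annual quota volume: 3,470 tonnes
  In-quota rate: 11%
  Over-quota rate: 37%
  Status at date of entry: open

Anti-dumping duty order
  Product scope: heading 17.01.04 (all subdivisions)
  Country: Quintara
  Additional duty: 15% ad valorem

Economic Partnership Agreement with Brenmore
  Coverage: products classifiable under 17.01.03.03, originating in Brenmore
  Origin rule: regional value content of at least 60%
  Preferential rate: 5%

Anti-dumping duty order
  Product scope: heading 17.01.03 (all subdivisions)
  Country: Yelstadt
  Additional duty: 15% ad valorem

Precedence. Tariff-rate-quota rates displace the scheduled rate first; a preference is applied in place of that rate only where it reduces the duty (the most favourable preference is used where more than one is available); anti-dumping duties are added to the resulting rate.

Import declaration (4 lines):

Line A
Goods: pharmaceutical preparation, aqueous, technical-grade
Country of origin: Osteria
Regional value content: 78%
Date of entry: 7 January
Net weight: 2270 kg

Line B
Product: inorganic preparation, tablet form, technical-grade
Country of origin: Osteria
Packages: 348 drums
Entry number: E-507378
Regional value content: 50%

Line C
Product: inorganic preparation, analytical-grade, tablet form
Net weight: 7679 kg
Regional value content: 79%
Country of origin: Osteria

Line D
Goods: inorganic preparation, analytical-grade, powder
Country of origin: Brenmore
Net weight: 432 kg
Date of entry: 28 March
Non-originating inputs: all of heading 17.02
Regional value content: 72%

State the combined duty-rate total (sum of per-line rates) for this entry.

88%

Line A: pharmaceutical → 17.02; aqueous → 17.02.01; technical-grade → 17.02.01.02. Scheduled 38%. Osteria agreement on 17.01: 17.02.01.02 not covered. → 38%.
Line B: inorganic → 17.01; tablet form → 17.01.03; technical-grade → 17.01.03.03. Scheduled 35%. Osteria agreement on 17.01: RVC < 65%. → 35%.
Line C: inorganic → 17.01; tablet form → 17.01.03; analytical-grade → 17.01.03.01. Scheduled 31%. Osteria agreement on 17.01: RVC ≥ 65% → 4% available; preferential 4%. → 4%.
Line D: inorganic → 17.01; powder → 17.01.02; analytical-grade → 17.01.02.02. Scheduled 29%. quota on 17.01.02.02 open → in-quota 11%; Brenmore agreement on 17.01.02: CTH met → 13% available; Brenmore agreement on 17.01.03.03: 17.01.02.02 not covered; preference 13% not lower than 11% → no reduction. → 11%.
Sum: 38% + 35% + 4% + 11% = 88%.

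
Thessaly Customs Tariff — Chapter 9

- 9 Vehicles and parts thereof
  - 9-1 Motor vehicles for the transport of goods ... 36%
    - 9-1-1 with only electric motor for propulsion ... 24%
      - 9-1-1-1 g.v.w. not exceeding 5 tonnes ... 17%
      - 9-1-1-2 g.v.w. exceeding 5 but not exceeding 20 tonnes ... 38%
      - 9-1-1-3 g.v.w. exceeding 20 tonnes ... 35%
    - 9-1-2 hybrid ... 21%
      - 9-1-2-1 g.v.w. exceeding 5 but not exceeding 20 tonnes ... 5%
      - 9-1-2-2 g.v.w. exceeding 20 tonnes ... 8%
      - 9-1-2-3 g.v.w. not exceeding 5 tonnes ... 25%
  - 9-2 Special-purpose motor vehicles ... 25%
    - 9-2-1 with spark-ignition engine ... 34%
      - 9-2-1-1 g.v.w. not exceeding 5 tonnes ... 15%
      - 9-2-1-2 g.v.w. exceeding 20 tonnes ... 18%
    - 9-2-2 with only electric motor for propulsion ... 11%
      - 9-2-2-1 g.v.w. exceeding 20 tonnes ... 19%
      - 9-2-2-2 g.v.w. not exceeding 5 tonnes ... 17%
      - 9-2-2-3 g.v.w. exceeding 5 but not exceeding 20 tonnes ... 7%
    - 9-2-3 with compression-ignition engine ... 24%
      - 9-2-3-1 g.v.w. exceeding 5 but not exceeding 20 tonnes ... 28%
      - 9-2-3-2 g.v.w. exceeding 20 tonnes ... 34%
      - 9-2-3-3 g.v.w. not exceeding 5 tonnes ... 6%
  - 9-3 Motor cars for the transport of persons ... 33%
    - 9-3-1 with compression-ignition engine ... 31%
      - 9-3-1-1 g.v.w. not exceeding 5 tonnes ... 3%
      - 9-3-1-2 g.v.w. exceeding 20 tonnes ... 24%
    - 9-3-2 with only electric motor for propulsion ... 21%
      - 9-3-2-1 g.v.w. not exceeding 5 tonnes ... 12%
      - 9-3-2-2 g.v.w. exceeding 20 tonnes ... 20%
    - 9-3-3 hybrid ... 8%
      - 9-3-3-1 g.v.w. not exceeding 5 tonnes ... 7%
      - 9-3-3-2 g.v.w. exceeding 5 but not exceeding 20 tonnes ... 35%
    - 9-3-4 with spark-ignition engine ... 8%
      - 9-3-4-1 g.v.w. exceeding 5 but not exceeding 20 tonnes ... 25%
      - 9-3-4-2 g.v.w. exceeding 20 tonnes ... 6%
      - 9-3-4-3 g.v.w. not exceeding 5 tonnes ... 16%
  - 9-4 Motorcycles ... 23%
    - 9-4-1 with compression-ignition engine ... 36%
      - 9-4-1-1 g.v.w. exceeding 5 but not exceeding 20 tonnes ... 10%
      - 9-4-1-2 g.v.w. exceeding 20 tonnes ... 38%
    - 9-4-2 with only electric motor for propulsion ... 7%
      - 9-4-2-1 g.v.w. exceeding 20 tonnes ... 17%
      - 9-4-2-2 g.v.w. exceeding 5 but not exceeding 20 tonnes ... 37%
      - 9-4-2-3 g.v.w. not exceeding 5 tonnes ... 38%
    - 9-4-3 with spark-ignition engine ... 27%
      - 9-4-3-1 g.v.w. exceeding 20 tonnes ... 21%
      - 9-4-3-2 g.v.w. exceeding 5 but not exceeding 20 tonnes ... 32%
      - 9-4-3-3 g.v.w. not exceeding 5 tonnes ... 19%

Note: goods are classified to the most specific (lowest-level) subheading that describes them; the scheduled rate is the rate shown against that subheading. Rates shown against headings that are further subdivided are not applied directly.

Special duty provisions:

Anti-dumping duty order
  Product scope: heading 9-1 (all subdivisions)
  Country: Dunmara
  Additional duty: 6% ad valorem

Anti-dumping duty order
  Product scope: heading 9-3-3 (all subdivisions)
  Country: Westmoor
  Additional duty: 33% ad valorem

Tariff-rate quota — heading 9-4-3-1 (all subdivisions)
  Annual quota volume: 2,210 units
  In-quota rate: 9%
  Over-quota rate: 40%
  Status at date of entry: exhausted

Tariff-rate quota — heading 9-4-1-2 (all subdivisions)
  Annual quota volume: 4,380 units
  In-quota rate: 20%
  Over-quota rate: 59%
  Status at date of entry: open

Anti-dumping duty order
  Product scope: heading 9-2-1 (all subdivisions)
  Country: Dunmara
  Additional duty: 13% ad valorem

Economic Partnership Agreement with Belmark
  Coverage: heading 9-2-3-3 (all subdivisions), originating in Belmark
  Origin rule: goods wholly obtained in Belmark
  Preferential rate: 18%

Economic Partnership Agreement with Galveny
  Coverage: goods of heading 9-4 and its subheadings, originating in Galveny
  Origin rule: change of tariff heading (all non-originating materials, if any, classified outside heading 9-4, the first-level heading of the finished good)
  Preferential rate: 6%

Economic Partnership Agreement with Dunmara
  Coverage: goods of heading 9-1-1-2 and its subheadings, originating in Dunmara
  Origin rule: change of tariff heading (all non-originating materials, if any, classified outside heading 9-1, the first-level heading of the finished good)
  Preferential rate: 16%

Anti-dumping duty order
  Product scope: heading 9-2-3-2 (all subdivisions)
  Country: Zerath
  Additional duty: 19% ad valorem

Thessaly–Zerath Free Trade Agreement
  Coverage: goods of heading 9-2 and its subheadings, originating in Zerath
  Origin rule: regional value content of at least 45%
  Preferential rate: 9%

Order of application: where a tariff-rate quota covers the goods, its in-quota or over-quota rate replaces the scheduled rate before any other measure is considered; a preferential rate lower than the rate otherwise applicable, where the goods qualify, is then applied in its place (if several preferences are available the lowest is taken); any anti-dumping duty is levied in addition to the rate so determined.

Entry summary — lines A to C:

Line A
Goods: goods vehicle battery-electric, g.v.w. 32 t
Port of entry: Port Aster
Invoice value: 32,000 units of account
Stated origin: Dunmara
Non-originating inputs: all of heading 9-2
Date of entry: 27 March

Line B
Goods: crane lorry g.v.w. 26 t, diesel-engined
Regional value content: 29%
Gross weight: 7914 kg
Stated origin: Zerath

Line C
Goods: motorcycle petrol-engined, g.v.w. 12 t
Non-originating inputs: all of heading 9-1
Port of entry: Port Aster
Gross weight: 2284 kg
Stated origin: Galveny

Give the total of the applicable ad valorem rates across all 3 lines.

Line A: goods vehicle → 9-1; battery-electric → 9-1-1; g.v.w. 32 t → 9-1-1-3. Scheduled 35%. Dunmara agreement on 9-1-1-2: 9-1-1-3 not covered; anti-dumping (Dunmara, 9-1): +6%; total 35% + 6% = 41%. → 41%.
Line B: crane lorry → 9-2; diesel-engined → 9-2-3; g.v.w. 26 t → 9-2-3-2. Scheduled 34%. Zerath agreement on 9-2: RVC < 45%; anti-dumping (Zerath, 9-2-3-2): +19%; total 34% + 19% = 53%. → 53%.
Line C: motorcycle → 9-4; petrol-engined → 9-4-3; g.v.w. 12 t → 9-4-3-2. Scheduled 32%. Galveny agreement on 9-4: CTH met → 6% available; preferential 6%. → 6%.
Sum: 41% + 53% + 6% = 100%.

100%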